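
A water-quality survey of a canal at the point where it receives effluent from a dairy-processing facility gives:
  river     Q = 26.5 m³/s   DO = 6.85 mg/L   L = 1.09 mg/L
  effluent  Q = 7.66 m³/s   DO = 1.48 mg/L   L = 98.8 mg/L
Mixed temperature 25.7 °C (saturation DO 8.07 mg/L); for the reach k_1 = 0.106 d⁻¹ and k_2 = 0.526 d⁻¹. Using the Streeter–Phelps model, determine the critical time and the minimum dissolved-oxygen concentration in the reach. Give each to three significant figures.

t_c ≈ 2.53 d; minimum DO ≈ 4.52 mg/L

Mixed DO = (26.5×6.85 + 7.66×1.48)/(26.5+7.66) = 192.9/34.16 = 5.646 mg/L.
Mixed L₀ = (26.5×1.09 + 7.66×98.8)/(34.16) = 785.7/34.16 = 23.00 mg/L.
Initial deficit D₀ = C_s − DO₀ = 8.07 − 5.646 = 2.424 mg/L.
t_c = (1/0.4200) ln[(0.526/0.106)(1 − 2.424×0.4200/(0.106×23.00))] = 2.381 × ln(2.890) = 2.527 d.
D_c = (0.106/0.526) × 23.00 × e^(−0.106×2.527) = 0.2015 × 23.00 × 0.7650 = 3.546 mg/L.
Minimum DO = 8.07 − 3.546 = 4.524 mg/L.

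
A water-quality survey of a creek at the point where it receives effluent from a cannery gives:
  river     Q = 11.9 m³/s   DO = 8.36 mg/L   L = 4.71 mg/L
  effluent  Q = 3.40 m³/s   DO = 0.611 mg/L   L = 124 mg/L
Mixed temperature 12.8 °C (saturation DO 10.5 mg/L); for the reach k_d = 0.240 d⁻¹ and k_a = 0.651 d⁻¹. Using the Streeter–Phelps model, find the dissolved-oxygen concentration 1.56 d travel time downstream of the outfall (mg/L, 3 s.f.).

Mixed DO = (11.9×8.36 + 3.40×0.611)/(11.9+3.40) = 101.6/15.30 = 6.638 mg/L.
Mixed L₀ = (11.9×4.71 + 3.40×124)/(15.30) = 477.6/15.30 = 31.22 mg/L.
Initial deficit D₀ = C_s − DO₀ = 10.5 − 6.638 = 3.862 mg/L.
D(1.56) = [0.240×31.22/(0.651−0.240)](e^(−0.240×1.56) − e^(−0.651×1.56)) + 3.862 e^(−0.651×1.56)
= 18.23 × (0.6877 − 0.3622) + 3.862 × 0.3622 = 7.333 mg/L.
DO = 10.5 − 7.333 = 3.167 mg/L.

DO ≈ 3.17 mg/L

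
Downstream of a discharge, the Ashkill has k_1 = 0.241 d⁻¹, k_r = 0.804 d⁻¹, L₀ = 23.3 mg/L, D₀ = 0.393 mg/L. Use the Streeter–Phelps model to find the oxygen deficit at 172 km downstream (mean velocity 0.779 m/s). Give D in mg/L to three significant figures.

Travel time t = x/v = 172 km / (0.779 m/s) = 172000 m / 0.779 m/s = 220800 s = 2.556 d.
k_1 L₀/(k_r−k_1) = 0.241×23.3/(0.804−0.241) = 5.615/0.5630 = 9.974 mg/L.
e^(−k_1 t) = e^(−0.241×2.556) = 0.5402; e^(−k_r t) = e^(−0.804×2.556) = 0.1281.
D = 9.974 × (0.5402 − 0.1281) + 0.393 × 0.1281 = 4.110 + 0.05036 = 4.160 mg/L.

D ≈ 4.16 mg/L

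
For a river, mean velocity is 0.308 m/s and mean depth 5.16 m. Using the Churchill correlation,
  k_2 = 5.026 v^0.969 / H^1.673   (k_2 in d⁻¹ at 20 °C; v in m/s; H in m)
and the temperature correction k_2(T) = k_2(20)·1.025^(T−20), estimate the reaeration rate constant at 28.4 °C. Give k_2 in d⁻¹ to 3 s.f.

k_2 ≈ 0.127 d⁻¹

k_2(20) = 5.026 × 0.308^0.969 / 5.16^1.673 = 5.026 × 0.3195 / 15.57 = 0.1031 d⁻¹.
k_2(28.4) = 0.1031 × 1.025^(28.4−20) = 0.1031 × 1.230 = 0.1269 d⁻¹.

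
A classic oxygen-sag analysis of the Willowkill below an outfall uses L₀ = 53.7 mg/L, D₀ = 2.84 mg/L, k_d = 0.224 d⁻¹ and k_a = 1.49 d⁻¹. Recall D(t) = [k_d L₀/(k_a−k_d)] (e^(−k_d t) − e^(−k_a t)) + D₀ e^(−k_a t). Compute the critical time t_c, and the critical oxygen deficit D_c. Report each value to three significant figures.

With k_a/k_d = 6.652 and 1 − D₀(k_a−k_d)/(k_d L₀) = 0.7011,
t_c = ln(6.652 × 0.7011) / (1.49 − 0.224) = ln(4.664) / 1.266 = 1.540/1.266 = 1.216 d.
D_c = (k_d/k_a) L₀ e^(−k_d t_c) = (0.224/1.49) × 53.7 × e^(−0.224×1.216) = 0.1503 × 53.7 × 0.7615 = 6.148 mg/L.

t_c ≈ 1.22 d; D_c ≈ 6.15 mg/L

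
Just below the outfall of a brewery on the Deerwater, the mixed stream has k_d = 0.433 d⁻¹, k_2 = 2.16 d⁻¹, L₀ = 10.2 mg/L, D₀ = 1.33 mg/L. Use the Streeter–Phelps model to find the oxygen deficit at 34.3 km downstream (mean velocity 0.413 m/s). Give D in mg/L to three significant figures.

Travel time t = x/v = 34.3 km / (0.413 m/s) = 34300 m / 0.413 m/s = 83050 s = 0.9612 d.
k_d L₀/(k_2−k_d) = 0.433×10.2/(2.16−0.433) = 4.417/1.727 = 2.557 mg/L.
e^(−k_d t) = e^(−0.433×0.9612) = 0.6595; e^(−k_2 t) = e^(−2.16×0.9612) = 0.1254.
D = 2.557 × (0.6595 − 0.1254) + 1.33 × 0.1254 = 1.366 + 0.1668 = 1.533 mg/L.

D ≈ 1.53 mg/L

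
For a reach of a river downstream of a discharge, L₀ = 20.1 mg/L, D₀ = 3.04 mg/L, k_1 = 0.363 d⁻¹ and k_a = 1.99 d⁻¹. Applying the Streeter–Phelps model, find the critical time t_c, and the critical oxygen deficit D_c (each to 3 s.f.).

t_c ≈ 0.349 d; D_c ≈ 3.23 mg/L

t_c = [1/(k_a−k_1)] ln[(k_a/k_1)(1 − D₀(k_a−k_1)/(k_1 L₀))]
= [1/(1.99−0.363)] ln[(1.99/0.363)(1 − 3.04×1.627/(0.363×20.1))]
= (1/1.627) ln[5.482 × 0.3221] = 0.6146 × ln(1.766) = 0.6146 × 0.5686 = 0.3495 d.
D_c = (k_1/k_a) L₀ e^(−k_1 t_c) = (0.363/1.99) × 20.1 × e^(−0.363×0.3495) = 0.1824 × 20.1 × 0.8809 = 3.230 mg/L.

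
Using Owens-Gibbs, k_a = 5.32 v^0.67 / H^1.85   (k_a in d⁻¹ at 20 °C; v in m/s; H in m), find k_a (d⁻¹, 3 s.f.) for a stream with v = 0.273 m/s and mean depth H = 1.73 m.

k_a = 5.32 × 0.273^0.67 / 1.73^1.85 = 5.32 × 0.4190 / 2.757 = 0.8086 d⁻¹.

k_a ≈ 0.809 d⁻¹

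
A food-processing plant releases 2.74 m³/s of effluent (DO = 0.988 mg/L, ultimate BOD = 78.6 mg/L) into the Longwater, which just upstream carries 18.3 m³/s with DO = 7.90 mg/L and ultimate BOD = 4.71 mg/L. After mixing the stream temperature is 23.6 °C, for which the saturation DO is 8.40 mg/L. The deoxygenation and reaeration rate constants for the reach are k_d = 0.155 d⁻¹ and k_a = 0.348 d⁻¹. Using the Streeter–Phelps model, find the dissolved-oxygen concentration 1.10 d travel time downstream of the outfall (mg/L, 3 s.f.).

Mixed DO = (18.3×7.90 + 2.74×0.988)/(18.3+2.74) = 147.3/21.04 = 7.000 mg/L.
Mixed L₀ = (18.3×4.71 + 2.74×78.6)/(21.04) = 301.6/21.04 = 14.33 mg/L.
Initial deficit D₀ = C_s − DO₀ = 8.40 − 7.000 = 1.400 mg/L.
D(1.10) = [0.155×14.33/(0.348−0.155)](e^(−0.155×1.10) − e^(−0.348×1.10)) + 1.400 e^(−0.348×1.10)
= 11.51 × (0.8432 − 0.6819) + 1.400 × 0.6819 = 2.811 mg/L.
DO = 8.40 − 2.811 = 5.589 mg/L.

DO ≈ 5.59 mg/L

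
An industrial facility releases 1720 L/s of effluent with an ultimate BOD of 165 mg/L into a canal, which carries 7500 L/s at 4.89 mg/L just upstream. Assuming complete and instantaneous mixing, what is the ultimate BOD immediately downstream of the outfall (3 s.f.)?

34.8 mg/L

Flow-weighted mixing: C = (Q_r C_r + Q_w C_w)/(Q_r + Q_w)
= (7500×4.89 + 1720×165)/(7500 + 1720) = 320500/9220 = 34.76 mg/L.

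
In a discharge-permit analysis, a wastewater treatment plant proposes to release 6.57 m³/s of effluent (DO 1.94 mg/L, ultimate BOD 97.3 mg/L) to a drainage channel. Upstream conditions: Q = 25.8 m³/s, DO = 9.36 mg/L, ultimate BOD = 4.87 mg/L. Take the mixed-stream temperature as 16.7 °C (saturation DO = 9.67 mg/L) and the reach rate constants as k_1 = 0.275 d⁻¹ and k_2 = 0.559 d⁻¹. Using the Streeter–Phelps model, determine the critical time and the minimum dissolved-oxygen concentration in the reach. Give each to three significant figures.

Mixed DO = (25.8×9.36 + 6.57×1.94)/(25.8+6.57) = 254.2/32.37 = 7.854 mg/L.
Mixed L₀ = (25.8×4.87 + 6.57×97.3)/(32.37) = 764.9/32.37 = 23.63 mg/L.
Initial deficit D₀ = C_s − DO₀ = 9.67 − 7.854 = 1.816 mg/L.
t_c = (1/0.2840) ln[(0.559/0.275)(1 − 1.816×0.2840/(0.275×23.63))] = 3.521 × ln(1.871) = 2.207 d.
D_c = (0.275/0.559) × 23.63 × e^(−0.275×2.207) = 0.4919 × 23.63 × 0.5451 = 6.336 mg/L.
Minimum DO = 9.67 − 6.336 = 3.334 mg/L.

t_c ≈ 2.21 d; minimum DO ≈ 3.33 mg/L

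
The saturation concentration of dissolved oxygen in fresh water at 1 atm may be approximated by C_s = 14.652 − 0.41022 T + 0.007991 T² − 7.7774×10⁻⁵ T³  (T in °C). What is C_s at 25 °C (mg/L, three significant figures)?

C_s ≈ 8.18 mg/L

C_s = 14.652 − 0.41022×25 + 0.007991×25² − 7.7774×10⁻⁵×25³ = 8.176 mg/L.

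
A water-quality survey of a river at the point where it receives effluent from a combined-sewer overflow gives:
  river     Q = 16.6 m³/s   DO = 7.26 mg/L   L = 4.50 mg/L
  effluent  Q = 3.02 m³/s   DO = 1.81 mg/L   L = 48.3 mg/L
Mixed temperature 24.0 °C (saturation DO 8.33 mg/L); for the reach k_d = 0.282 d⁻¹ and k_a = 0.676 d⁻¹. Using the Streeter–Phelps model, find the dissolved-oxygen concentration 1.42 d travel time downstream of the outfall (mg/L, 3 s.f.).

DO ≈ 5.29 mg/L

Mixed DO = (16.6×7.26 + 3.02×1.81)/(16.6+3.02) = 126.0/19.62 = 6.421 mg/L.
Mixed L₀ = (16.6×4.50 + 3.02×48.3)/(19.62) = 220.6/19.62 = 11.24 mg/L.
Initial deficit D₀ = C_s − DO₀ = 8.33 − 6.421 = 1.909 mg/L.
D(1.42) = [0.282×11.24/(0.676−0.282)](e^(−0.282×1.42) − e^(−0.676×1.42)) + 1.909 e^(−0.676×1.42)
= 8.046 × (0.6700 − 0.3829) + 1.909 × 0.3829 = 3.041 mg/L.
DO = 8.33 − 3.041 = 5.289 mg/L.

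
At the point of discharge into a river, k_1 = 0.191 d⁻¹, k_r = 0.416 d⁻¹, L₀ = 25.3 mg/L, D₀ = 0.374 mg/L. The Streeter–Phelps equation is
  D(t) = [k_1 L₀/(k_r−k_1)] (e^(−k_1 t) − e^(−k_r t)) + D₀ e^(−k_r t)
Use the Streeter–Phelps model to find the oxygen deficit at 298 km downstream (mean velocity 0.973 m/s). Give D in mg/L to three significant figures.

D ≈ 6.08 mg/L

Travel time t = x/v = 298 km / (0.973 m/s) = 298000 m / 0.973 m/s = 306300 s = 3.545 d.
k_1 L₀/(k_r−k_1) = 0.191×25.3/(0.416−0.191) = 4.832/0.2250 = 21.48 mg/L.
e^(−k_1 t) = e^(−0.191×3.545) = 0.5081; e^(−k_r t) = e^(−0.416×3.545) = 0.2289.
D = 21.48 × (0.5081 − 0.2289) + 0.374 × 0.2289 = 5.997 + 0.08559 = 6.083 mg/L.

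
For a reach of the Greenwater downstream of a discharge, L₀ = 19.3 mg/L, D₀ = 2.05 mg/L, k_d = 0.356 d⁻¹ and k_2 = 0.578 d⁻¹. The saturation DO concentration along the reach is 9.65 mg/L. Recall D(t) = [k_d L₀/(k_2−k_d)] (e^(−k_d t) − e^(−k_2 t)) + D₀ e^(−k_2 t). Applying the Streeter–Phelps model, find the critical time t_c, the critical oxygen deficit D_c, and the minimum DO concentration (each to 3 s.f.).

With k_2/k_d = 1.624 and 1 − D₀(k_2−k_d)/(k_d L₀) = 0.9338,
t_c = ln(1.624 × 0.9338) / (0.578 − 0.356) = ln(1.516) / 0.2220 = 0.4161/0.2220 = 1.874 d.
D_c = (k_d/k_2) L₀ e^(−k_d t_c) = (0.356/0.578) × 19.3 × e^(−0.356×1.874) = 0.6159 × 19.3 × 0.5131 = 6.099 mg/L.
Minimum DO = C_s − D_c = 9.65 − 6.099 = 3.551 mg/L.

t_c ≈ 1.87 d; D_c ≈ 6.10 mg/L; min DO ≈ 3.55 mg/L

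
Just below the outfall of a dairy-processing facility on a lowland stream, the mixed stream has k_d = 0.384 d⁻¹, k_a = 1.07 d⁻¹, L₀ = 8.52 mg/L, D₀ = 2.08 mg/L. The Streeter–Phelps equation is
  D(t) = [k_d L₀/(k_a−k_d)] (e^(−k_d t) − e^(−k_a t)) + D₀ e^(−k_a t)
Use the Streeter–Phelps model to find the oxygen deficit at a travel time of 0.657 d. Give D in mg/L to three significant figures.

k_d L₀/(k_a−k_d) = 0.384×8.52/(1.07−0.384) = 3.272/0.6860 = 4.769 mg/L.
e^(−k_d t) = e^(−0.384×0.6570) = 0.7770; e^(−k_a t) = e^(−1.07×0.6570) = 0.4951.
D = 4.769 × (0.7770 − 0.4951) + 2.08 × 0.4951 = 1.345 + 1.030 = 2.374 mg/L.

D ≈ 2.37 mg/L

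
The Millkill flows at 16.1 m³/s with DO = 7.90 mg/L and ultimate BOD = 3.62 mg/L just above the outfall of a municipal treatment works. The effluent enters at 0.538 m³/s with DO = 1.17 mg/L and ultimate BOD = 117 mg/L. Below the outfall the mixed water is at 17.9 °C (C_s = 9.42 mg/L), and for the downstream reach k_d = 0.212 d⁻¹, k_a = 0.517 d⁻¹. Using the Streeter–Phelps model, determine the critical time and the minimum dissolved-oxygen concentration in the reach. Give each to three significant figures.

Mixed DO = (16.1×7.90 + 0.538×1.17)/(16.1+0.538) = 127.8/16.64 = 7.682 mg/L.
Mixed L₀ = (16.1×3.62 + 0.538×117)/(16.64) = 121.2/16.64 = 7.286 mg/L.
Initial deficit D₀ = C_s − DO₀ = 9.42 − 7.682 = 1.738 mg/L.
t_c = (1/0.3050) ln[(0.517/0.212)(1 − 1.738×0.3050/(0.212×7.286))] = 3.279 × ln(1.602) = 1.545 d.
D_c = (0.212/0.517) × 7.286 × e^(−0.212×1.545) = 0.4101 × 7.286 × 0.7207 = 2.153 mg/L.
Minimum DO = 9.42 − 2.153 = 7.267 mg/L.

t_c ≈ 1.55 d; minimum DO ≈ 7.27 mg/L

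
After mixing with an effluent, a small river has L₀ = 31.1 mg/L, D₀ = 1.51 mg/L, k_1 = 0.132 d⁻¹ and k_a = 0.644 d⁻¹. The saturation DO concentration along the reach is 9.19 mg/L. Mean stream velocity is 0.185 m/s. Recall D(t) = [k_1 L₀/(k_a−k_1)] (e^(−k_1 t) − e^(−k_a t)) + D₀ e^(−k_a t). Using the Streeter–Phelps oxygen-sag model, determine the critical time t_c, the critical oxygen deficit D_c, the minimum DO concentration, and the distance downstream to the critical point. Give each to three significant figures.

t_c ≈ 2.69 d; D_c ≈ 4.47 mg/L; min DO ≈ 4.72 mg/L; x_c ≈ 43.0 km

At the critical point dD/dt = 0, so k_1 L₀ e^(−k_1 t) = k_a D. Substituting D(t) from the Streeter–Phelps equation and solving for t gives
t_c = ln[(k_a/k_1)(1 − D₀(k_a−k_1)/(k_1 L₀))] / (k_a−k_1).
Here k_a−k_1 = 0.5120 d⁻¹ and 1 − D₀(k_a−k_1)/(k_1 L₀) = 1 − 1.51×0.5120/(0.132×31.1) = 0.8117, so
t_c = ln(4.879 × 0.8117) / 0.5120 = 1.376 / 0.5120 = 2.688 d.
L(t_c) = L₀ e^(−k_1 t_c) = 31.1 × 0.7013 = 21.81 mg/L, and at the critical point k_a D_c = k_1 L, so D_c = (0.132/0.644) × 21.81 = 4.470 mg/L.
Minimum DO = C_s − D_c = 9.19 − 4.470 = 4.720 mg/L.
x_c = v t_c = 0.185 m/s × 2.688 d × 86400 s/d = 42960 m ≈ 43.0 km.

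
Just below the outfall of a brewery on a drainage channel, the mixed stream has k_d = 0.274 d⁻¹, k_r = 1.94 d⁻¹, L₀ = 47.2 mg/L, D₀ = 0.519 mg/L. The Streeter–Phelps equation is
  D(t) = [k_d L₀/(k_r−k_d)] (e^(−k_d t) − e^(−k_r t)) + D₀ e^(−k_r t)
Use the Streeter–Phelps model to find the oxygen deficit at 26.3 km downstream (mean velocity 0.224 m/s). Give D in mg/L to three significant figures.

Travel time t = x/v = 26.3 km / (0.224 m/s) = 26300 m / 0.224 m/s = 117400 s = 1.359 d.
k_d L₀/(k_r−k_d) = 0.274×47.2/(1.94−0.274) = 12.93/1.666 = 7.763 mg/L.
e^(−k_d t) = e^(−0.274×1.359) = 0.6891; e^(−k_r t) = e^(−1.94×1.359) = 0.07163.
D = 7.763 × (0.6891 − 0.07163) + 0.519 × 0.07163 = 4.793 + 0.03717 = 4.831 mg/L.

D ≈ 4.83 mg/L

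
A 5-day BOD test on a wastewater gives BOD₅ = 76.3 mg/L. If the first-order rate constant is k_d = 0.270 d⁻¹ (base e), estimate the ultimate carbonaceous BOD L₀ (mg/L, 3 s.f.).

BOD₅ = L₀(1 − e^(−5k_d)) ⇒ L₀ = BOD₅ / (1 − e^(−5×0.270))
= 76.3 / (1 − 0.2592) = 76.3 / 0.7408 = 103.0 mg/L.

L₀ ≈ 103 mg/L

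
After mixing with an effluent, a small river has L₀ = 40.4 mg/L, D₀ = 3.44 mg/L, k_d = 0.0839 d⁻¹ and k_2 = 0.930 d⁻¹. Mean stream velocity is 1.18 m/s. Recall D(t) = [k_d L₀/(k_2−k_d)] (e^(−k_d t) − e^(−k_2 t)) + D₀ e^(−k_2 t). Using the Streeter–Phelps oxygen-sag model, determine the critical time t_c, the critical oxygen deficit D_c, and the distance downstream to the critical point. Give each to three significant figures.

t_c = [1/(k_2−k_d)] ln[(k_2/k_d)(1 − D₀(k_2−k_d)/(k_d L₀))]
= [1/(0.930−0.0839)] ln[(0.930/0.0839)(1 − 3.44×0.8461/(0.0839×40.4))]
= (1/0.8461) ln[11.08 × 0.1413] = 1.182 × ln(1.566) = 1.182 × 0.4488 = 0.5304 d.
L(t_c) = L₀ e^(−k_d t_c) = 40.4 × 0.9565 = 38.64 mg/L, and at the critical point k_2 D_c = k_d L, so D_c = (0.0839/0.930) × 38.64 = 3.486 mg/L.
x_c = v t_c = 1.18 m/s × 0.5304 d × 86400 s/d = 54070 m ≈ 54.1 km.

t_c ≈ 0.530 d; D_c ≈ 3.49 mg/L; x_c ≈ 54.1 km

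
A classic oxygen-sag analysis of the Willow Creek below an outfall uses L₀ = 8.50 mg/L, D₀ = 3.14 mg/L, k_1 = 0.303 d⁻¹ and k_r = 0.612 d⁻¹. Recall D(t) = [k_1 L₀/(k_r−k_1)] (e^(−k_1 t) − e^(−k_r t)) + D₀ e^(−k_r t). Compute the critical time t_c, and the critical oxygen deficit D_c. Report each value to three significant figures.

t_c = [1/(k_r−k_1)] ln[(k_r/k_1)(1 − D₀(k_r−k_1)/(k_1 L₀))]
= [1/(0.612−0.303)] ln[(0.612/0.303)(1 − 3.14×0.3090/(0.303×8.50))]
= (1/0.3090) ln[2.020 × 0.6233] = 3.236 × ln(1.259) = 3.236 × 0.2302 = 0.7451 d.
L(t_c) = L₀ e^(−k_1 t_c) = 8.50 × 0.7979 = 6.782 mg/L, and at the critical point k_r D_c = k_1 L, so D_c = (0.303/0.612) × 6.782 = 3.358 mg/L.

t_c ≈ 0.745 d; D_c ≈ 3.36 mg/L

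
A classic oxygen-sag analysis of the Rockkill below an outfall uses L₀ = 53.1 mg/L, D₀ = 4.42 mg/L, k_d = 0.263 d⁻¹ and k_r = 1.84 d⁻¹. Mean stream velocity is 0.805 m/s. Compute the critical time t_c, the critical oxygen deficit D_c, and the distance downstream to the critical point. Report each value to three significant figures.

t_c = [1/(k_r−k_d)] ln[(k_r/k_d)(1 − D₀(k_r−k_d)/(k_d L₀))]
= [1/(1.84−0.263)] ln[(1.84/0.263)(1 − 4.42×1.577/(0.263×53.1))]
= (1/1.577) ln[6.996 × 0.5009] = 0.6341 × ln(3.504) = 0.6341 × 1.254 = 0.7952 d.
D_c = (k_d/k_r) L₀ e^(−k_d t_c) = (0.263/1.84) × 53.1 × e^(−0.263×0.7952) = 0.1429 × 53.1 × 0.8113 = 6.158 mg/L.
x_c = v t_c = 0.805 m/s × 0.7952 d × 86400 s/d = 55310 m ≈ 55.3 km.

t_c ≈ 0.795 d; D_c ≈ 6.16 mg/L; x_c ≈ 55.3 km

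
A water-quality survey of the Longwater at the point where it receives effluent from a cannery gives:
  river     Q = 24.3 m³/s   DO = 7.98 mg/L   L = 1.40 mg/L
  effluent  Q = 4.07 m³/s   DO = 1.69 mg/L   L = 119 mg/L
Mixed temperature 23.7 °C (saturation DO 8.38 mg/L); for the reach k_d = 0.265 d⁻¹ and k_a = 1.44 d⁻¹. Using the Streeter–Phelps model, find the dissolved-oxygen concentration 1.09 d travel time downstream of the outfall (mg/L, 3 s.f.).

DO ≈ 5.88 mg/L

Mixed DO = (24.3×7.98 + 4.07×1.69)/(24.3+4.07) = 200.8/28.37 = 7.078 mg/L.
Mixed L₀ = (24.3×1.40 + 4.07×119)/(28.37) = 518.4/28.37 = 18.27 mg/L.
Initial deficit D₀ = C_s − DO₀ = 8.38 − 7.078 = 1.302 mg/L.
D(1.09) = [0.265×18.27/(1.44−0.265)](e^(−0.265×1.09) − e^(−1.44×1.09)) + 1.302 e^(−1.44×1.09)
= 4.121 × (0.7491 − 0.2081) + 1.302 × 0.2081 = 2.500 mg/L.
DO = 8.38 − 2.500 = 5.880 mg/L.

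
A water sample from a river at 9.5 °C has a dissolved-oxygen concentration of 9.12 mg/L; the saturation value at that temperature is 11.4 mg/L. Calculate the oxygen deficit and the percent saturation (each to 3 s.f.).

D ≈ 2.28 mg/L; 80.0 % saturation

D = C_s − C = 11.4 − 9.12 = 2.28 mg/L.
% saturation = 9.12/11.4 × 100 = 80.0 %.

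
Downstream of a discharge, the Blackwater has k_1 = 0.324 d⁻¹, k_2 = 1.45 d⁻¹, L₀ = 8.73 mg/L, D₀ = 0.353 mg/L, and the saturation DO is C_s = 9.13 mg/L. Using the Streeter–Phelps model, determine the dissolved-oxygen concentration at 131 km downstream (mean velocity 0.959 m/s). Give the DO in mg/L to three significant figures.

DO ≈ 7.84 mg/L

Travel time t = x/v = 131 km / (0.959 m/s) = 131000 m / 0.959 m/s = 136600 s = 1.581 d.
k_1 L₀/(k_2−k_1) = 0.324×8.73/(1.45−0.324) = 2.829/1.126 = 2.512 mg/L.
e^(−k_1 t) = e^(−0.324×1.581) = 0.5991; e^(−k_2 t) = e^(−1.45×1.581) = 0.1010.
D = 2.512 × (0.5991 − 0.1010) + 0.353 × 0.1010 = 1.251 + 0.03566 = 1.287 mg/L.
DO = C_s − D = 9.13 − 1.287 = 7.843 mg/L.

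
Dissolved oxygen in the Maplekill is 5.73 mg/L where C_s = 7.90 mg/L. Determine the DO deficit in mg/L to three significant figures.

D = C_s − C = 7.90 − 5.73 = 2.17 mg/L.

D ≈ 2.17 mg/L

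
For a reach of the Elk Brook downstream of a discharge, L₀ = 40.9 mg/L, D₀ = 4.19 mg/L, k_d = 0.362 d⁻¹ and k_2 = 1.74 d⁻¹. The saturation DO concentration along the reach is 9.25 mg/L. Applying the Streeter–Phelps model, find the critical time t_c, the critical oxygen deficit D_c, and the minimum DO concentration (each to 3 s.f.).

t_c ≈ 0.781 d; D_c ≈ 6.41 mg/L; min DO ≈ 2.84 mg/L

At the critical point dD/dt = 0, so k_d L₀ e^(−k_d t) = k_2 D. Substituting D(t) from the Streeter–Phelps equation and solving for t gives
t_c = ln[(k_2/k_d)(1 − D₀(k_2−k_d)/(k_d L₀))] / (k_2−k_d).
Here k_2−k_d = 1.378 d⁻¹ and 1 − D₀(k_2−k_d)/(k_d L₀) = 1 − 4.19×1.378/(0.362×40.9) = 0.6100, so
t_c = ln(4.807 × 0.6100) / 1.378 = 1.076 / 1.378 = 0.7807 d.
D_c = (k_d/k_2) L₀ e^(−k_d t_c) = (0.362/1.74) × 40.9 × e^(−0.362×0.7807) = 0.2080 × 40.9 × 0.7538 = 6.414 mg/L.
Minimum DO = C_s − D_c = 9.25 − 6.414 = 2.836 mg/L.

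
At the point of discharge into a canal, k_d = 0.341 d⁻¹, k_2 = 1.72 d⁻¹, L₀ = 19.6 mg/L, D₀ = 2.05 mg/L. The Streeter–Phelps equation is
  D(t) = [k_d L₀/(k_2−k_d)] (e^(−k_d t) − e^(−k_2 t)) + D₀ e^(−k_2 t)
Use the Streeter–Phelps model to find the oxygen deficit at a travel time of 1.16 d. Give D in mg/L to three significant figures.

D ≈ 2.88 mg/L

k_d L₀/(k_2−k_d) = 0.341×19.6/(1.72−0.341) = 6.684/1.379 = 4.847 mg/L.
e^(−k_d t) = e^(−0.341×1.160) = 0.6733; e^(−k_2 t) = e^(−1.72×1.160) = 0.1360.
D = 4.847 × (0.6733 − 0.1360) + 2.05 × 0.1360 = 2.604 + 0.2788 = 2.883 mg/L.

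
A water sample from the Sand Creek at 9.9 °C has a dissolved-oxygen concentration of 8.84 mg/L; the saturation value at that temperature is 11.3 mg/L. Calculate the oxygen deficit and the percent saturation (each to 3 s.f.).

D = C_s − C = 11.3 − 8.84 = 2.46 mg/L.
% saturation = 8.84/11.3 × 100 = 78.2 %.

D ≈ 2.46 mg/L; 78.2 % saturation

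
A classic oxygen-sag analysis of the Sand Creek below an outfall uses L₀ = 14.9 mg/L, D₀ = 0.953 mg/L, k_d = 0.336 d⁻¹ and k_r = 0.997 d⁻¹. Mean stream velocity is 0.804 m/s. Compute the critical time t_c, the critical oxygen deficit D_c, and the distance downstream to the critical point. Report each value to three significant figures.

t_c ≈ 1.44 d; D_c ≈ 3.09 mg/L; x_c ≈ 100 km

With k_r/k_d = 2.967 and 1 − D₀(k_r−k_d)/(k_d L₀) = 0.8742,
t_c = ln(2.967 × 0.8742) / (0.997 − 0.336) = ln(2.594) / 0.6610 = 0.9532/0.6610 = 1.442 d.
L(t_c) = L₀ e^(−k_d t_c) = 14.9 × 0.6160 = 9.178 mg/L, and at the critical point k_r D_c = k_d L, so D_c = (0.336/0.997) × 9.178 = 3.093 mg/L.
x_c = v t_c = 0.804 m/s × 1.442 d × 86400 s/d = 100200 m ≈ 100 km.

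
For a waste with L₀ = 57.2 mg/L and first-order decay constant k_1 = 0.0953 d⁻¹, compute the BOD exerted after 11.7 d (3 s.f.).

y_t = L₀(1 − e^(−k_1 t)) = 57.2 × (1 − e^(−0.0953×11.7))
= 57.2 × (1 − 0.3279) = 57.2 × 0.6721 = 38.44 mg/L.

y ≈ 38.4 mg/L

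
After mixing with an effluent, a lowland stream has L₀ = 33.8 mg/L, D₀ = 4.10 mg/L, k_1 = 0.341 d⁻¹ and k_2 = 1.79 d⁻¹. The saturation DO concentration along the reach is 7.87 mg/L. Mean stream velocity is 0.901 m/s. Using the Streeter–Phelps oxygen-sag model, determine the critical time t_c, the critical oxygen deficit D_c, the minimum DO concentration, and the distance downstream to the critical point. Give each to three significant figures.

With k_2/k_1 = 5.249 and 1 − D₀(k_2−k_1)/(k_1 L₀) = 0.4846,
t_c = ln(5.249 × 0.4846) / (1.79 − 0.341) = ln(2.544) / 1.449 = 0.9336/1.449 = 0.6443 d.
D_c = (k_1/k_2) L₀ e^(−k_1 t_c) = (0.341/1.79) × 33.8 × e^(−0.341×0.6443) = 0.1905 × 33.8 × 0.8028 = 5.169 mg/L.
Minimum DO = C_s − D_c = 7.87 − 5.169 = 2.701 mg/L.
x_c = v t_c = 0.901 m/s × 0.6443 d × 86400 s/d = 50160 m ≈ 50.2 km.

t_c ≈ 0.644 d; D_c ≈ 5.17 mg/L; min DO ≈ 2.70 mg/L; x_c ≈ 50.2 km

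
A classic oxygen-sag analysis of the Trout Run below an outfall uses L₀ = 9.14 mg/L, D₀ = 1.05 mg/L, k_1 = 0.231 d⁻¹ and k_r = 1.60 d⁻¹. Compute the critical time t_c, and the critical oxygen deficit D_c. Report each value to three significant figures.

At the critical point dD/dt = 0, so k_1 L₀ e^(−k_1 t) = k_r D. Substituting D(t) from the Streeter–Phelps equation and solving for t gives
t_c = ln[(k_r/k_1)(1 − D₀(k_r−k_1)/(k_1 L₀))] / (k_r−k_1).
Here k_r−k_1 = 1.369 d⁻¹ and 1 − D₀(k_r−k_1)/(k_1 L₀) = 1 − 1.05×1.369/(0.231×9.14) = 0.3192, so
t_c = ln(6.926 × 0.3192) / 1.369 = 0.7933 / 1.369 = 0.5795 d.
D_c = (k_1/k_r) L₀ e^(−k_1 t_c) = (0.231/1.60) × 9.14 × e^(−0.231×0.5795) = 0.1444 × 9.14 × 0.8747 = 1.154 mg/L.

t_c ≈ 0.579 d; D_c ≈ 1.15 mg/L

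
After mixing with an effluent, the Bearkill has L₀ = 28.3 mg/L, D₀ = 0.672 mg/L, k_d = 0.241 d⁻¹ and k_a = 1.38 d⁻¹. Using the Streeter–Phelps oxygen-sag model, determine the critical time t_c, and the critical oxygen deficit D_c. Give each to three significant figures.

t_c ≈ 1.43 d; D_c ≈ 3.50 mg/L

At the critical point dD/dt = 0, so k_d L₀ e^(−k_d t) = k_a D. Substituting D(t) from the Streeter–Phelps equation and solving for t gives
t_c = ln[(k_a/k_d)(1 − D₀(k_a−k_d)/(k_d L₀))] / (k_a−k_d).
Here k_a−k_d = 1.139 d⁻¹ and 1 − D₀(k_a−k_d)/(k_d L₀) = 1 − 0.672×1.139/(0.241×28.3) = 0.8878, so
t_c = ln(5.726 × 0.8878) / 1.139 = 1.626 / 1.139 = 1.428 d.
D_c = (k_d/k_a) L₀ e^(−k_d t_c) = (0.241/1.38) × 28.3 × e^(−0.241×1.428) = 0.1746 × 28.3 × 0.7089 = 3.504 mg/L.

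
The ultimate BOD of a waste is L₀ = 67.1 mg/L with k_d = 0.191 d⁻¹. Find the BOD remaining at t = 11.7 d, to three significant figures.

L_t = L₀ e^(−k_d t) = 67.1 × e^(−0.191×11.7) = 67.1 × 0.1070 = 7.181 mg/L.

L ≈ 7.18 mg/L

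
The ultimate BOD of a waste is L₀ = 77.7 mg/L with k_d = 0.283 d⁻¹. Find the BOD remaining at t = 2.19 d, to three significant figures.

L_t = L₀ e^(−k_d t) = 77.7 × e^(−0.283×2.19) = 77.7 × 0.5381 = 41.81 mg/L.

L ≈ 41.8 mg/L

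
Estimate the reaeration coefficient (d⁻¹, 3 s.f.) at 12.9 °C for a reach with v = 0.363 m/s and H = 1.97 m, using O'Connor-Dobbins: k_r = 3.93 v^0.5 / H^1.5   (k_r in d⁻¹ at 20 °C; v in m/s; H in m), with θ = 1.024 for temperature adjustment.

k_r ≈ 0.724 d⁻¹

k_r(20) = 3.93 × 0.363^0.5 / 1.97^1.5 = 3.93 × 0.6025 / 2.765 = 0.8563 d⁻¹.
k_r(12.9) = 0.8563 × 1.024^(12.9−20) = 0.8563 × 0.8450 = 0.7236 d⁻¹.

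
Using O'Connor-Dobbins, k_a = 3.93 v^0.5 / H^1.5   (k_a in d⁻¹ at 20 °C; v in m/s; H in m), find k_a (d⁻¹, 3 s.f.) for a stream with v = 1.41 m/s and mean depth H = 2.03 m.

k_a = 3.93 × 1.41^0.5 / 2.03^1.5 = 3.93 × 1.187 / 2.892 = 1.613 d⁻¹.

k_a ≈ 1.61 d⁻¹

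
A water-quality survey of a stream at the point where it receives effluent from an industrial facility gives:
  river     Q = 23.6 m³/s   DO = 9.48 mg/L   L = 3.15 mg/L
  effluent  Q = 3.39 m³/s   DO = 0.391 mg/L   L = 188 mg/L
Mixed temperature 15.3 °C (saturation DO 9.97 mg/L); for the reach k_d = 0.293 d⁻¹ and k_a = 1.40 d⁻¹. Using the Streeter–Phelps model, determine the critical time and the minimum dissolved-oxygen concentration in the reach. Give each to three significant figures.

Mixed DO = (23.6×9.48 + 3.39×0.391)/(23.6+3.39) = 225.1/26.99 = 8.338 mg/L.
Mixed L₀ = (23.6×3.15 + 3.39×188)/(26.99) = 711.7/26.99 = 26.37 mg/L.
Initial deficit D₀ = C_s − DO₀ = 9.97 − 8.338 = 1.632 mg/L.
t_c = (1/1.107) ln[(1.40/0.293)(1 − 1.632×1.107/(0.293×26.37))] = 0.9033 × ln(3.661) = 1.172 d.
D_c = (0.293/1.40) × 26.37 × e^(−0.293×1.172) = 0.2093 × 26.37 × 0.7093 = 3.914 mg/L.
Minimum DO = 9.97 − 3.914 = 6.056 mg/L.

t_c ≈ 1.17 d; minimum DO ≈ 6.06 mg/L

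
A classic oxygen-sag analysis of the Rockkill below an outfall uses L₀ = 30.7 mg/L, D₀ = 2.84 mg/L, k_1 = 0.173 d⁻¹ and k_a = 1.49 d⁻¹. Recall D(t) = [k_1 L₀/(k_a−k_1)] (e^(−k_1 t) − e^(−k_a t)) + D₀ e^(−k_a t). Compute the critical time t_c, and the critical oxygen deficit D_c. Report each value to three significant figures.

At the critical point dD/dt = 0, so k_1 L₀ e^(−k_1 t) = k_a D. Substituting D(t) from the Streeter–Phelps equation and solving for t gives
t_c = ln[(k_a/k_1)(1 − D₀(k_a−k_1)/(k_1 L₀))] / (k_a−k_1).
Here k_a−k_1 = 1.317 d⁻¹ and 1 − D₀(k_a−k_1)/(k_1 L₀) = 1 − 2.84×1.317/(0.173×30.7) = 0.2958, so
t_c = ln(8.613 × 0.2958) / 1.317 = 0.9350 / 1.317 = 0.7100 d.
D_c = (k_1/k_a) L₀ e^(−k_1 t_c) = (0.173/1.49) × 30.7 × e^(−0.173×0.7100) = 0.1161 × 30.7 × 0.8844 = 3.153 mg/L.

t_c ≈ 0.710 d; D_c ≈ 3.15 mg/L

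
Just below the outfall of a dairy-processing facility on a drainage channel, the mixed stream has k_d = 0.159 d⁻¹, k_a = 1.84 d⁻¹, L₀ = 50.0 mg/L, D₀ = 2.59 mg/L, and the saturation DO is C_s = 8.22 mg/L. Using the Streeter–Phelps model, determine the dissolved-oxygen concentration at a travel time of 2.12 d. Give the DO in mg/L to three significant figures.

k_d L₀/(k_a−k_d) = 0.159×50.0/(1.84−0.159) = 7.950/1.681 = 4.729 mg/L.
e^(−k_d t) = e^(−0.159×2.120) = 0.7139; e^(−k_a t) = e^(−1.84×2.120) = 0.02023.
D = 4.729 × (0.7139 − 0.02023) + 2.59 × 0.02023 = 3.280 + 0.05238 = 3.333 mg/L.
DO = C_s − D = 8.22 − 3.333 = 4.887 mg/L.

DO ≈ 4.89 mg/L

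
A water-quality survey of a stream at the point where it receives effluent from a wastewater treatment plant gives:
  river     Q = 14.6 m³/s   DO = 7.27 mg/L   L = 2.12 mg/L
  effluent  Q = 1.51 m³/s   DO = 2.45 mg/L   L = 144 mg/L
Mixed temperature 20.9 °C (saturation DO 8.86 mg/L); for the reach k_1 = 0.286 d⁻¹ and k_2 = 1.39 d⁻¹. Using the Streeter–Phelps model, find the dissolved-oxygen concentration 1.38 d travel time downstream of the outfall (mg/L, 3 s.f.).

DO ≈ 6.46 mg/L

Mixed DO = (14.6×7.27 + 1.51×2.45)/(14.6+1.51) = 109.8/16.11 = 6.818 mg/L.
Mixed L₀ = (14.6×2.12 + 1.51×144)/(16.11) = 248.4/16.11 = 15.42 mg/L.
Initial deficit D₀ = C_s − DO₀ = 8.86 − 6.818 = 2.042 mg/L.
D(1.38) = [0.286×15.42/(1.39−0.286)](e^(−0.286×1.38) − e^(−1.39×1.38)) + 2.042 e^(−1.39×1.38)
= 3.994 × (0.6739 − 0.1469) + 2.042 × 0.1469 = 2.405 mg/L.
DO = 8.86 − 2.405 = 6.455 mg/L.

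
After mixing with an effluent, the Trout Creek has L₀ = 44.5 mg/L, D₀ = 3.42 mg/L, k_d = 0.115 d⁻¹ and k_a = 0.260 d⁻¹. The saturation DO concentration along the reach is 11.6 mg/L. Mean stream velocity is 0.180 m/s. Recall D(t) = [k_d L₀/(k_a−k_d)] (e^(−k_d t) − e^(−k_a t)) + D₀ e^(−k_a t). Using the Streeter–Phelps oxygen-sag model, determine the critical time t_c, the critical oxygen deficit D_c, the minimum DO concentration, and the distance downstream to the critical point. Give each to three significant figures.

At the critical point dD/dt = 0, so k_d L₀ e^(−k_d t) = k_a D. Substituting D(t) from the Streeter–Phelps equation and solving for t gives
t_c = ln[(k_a/k_d)(1 − D₀(k_a−k_d)/(k_d L₀))] / (k_a−k_d).
Here k_a−k_d = 0.1450 d⁻¹ and 1 − D₀(k_a−k_d)/(k_d L₀) = 1 − 3.42×0.1450/(0.115×44.5) = 0.9031, so
t_c = ln(2.261 × 0.9031) / 0.1450 = 0.7138 / 0.1450 = 4.923 d.
L(t_c) = L₀ e^(−k_d t_c) = 44.5 × 0.5677 = 25.26 mg/L, and at the critical point k_a D_c = k_d L, so D_c = (0.115/0.260) × 25.26 = 11.17 mg/L.
Minimum DO = C_s − D_c = 11.6 − 11.17 = 0.4259 mg/L.
x_c = v t_c = 0.180 m/s × 4.923 d × 86400 s/d = 76560 m ≈ 76.6 km.

t_c ≈ 4.92 d; D_c ≈ 11.2 mg/L; min DO ≈ 0.426 mg/L; x_c ≈ 76.6 km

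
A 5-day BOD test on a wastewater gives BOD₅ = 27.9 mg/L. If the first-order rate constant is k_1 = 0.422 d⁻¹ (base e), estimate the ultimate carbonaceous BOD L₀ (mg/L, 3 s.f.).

BOD₅ = L₀(1 − e^(−5k_1)) ⇒ L₀ = BOD₅ / (1 − e^(−5×0.422))
= 27.9 / (1 − 0.1212) = 27.9 / 0.8788 = 31.75 mg/L.

L₀ ≈ 31.7 mg/L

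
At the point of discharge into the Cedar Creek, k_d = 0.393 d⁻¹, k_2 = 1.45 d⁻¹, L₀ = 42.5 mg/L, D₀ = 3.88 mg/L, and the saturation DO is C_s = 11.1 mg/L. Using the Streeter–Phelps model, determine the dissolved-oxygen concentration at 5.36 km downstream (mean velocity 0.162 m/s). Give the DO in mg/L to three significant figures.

Travel time t = x/v = 5.36 km / (0.162 m/s) = 5360 m / 0.162 m/s = 33090 s = 0.3829 d.
k_d L₀/(k_2−k_d) = 0.393×42.5/(1.45−0.393) = 16.70/1.057 = 15.80 mg/L.
e^(−k_d t) = e^(−0.393×0.3829) = 0.8603; e^(−k_2 t) = e^(−1.45×0.3829) = 0.5739.
D = 15.80 × (0.8603 − 0.5739) + 3.88 × 0.5739 = 4.525 + 2.227 = 6.752 mg/L.
DO = C_s − D = 11.1 − 6.752 = 4.348 mg/L.

DO ≈ 4.35 mg/L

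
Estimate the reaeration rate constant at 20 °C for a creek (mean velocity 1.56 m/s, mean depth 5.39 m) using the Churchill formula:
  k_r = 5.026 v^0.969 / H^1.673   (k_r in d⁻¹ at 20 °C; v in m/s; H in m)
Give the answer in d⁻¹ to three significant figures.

k_r = 5.026 × 1.56^0.969 / 5.39^1.673 = 5.026 × 1.539 / 16.75 = 0.4618 d⁻¹.

k_r ≈ 0.462 d⁻¹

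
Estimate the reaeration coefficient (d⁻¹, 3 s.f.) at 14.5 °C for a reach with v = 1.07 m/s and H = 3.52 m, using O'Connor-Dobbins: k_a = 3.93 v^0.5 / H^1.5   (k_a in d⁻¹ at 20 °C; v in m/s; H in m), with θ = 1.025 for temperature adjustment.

k_a(20) = 3.93 × 1.07^0.5 / 3.52^1.5 = 3.93 × 1.034 / 6.604 = 0.6156 d⁻¹.
k_a(14.5) = 0.6156 × 1.025^(14.5−20) = 0.6156 × 0.8730 = 0.5374 d⁻¹.

k_a ≈ 0.537 d⁻¹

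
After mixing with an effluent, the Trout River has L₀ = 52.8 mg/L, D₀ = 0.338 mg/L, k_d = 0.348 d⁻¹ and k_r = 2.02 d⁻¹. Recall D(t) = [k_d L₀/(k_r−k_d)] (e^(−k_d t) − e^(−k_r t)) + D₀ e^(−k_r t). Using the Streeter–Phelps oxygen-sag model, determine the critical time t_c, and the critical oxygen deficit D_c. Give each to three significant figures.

t_c ≈ 1.03 d; D_c ≈ 6.35 mg/L

At the critical point dD/dt = 0, so k_d L₀ e^(−k_d t) = k_r D. Substituting D(t) from the Streeter–Phelps equation and solving for t gives
t_c = ln[(k_r/k_d)(1 − D₀(k_r−k_d)/(k_d L₀))] / (k_r−k_d).
Here k_r−k_d = 1.672 d⁻¹ and 1 − D₀(k_r−k_d)/(k_d L₀) = 1 − 0.338×1.672/(0.348×52.8) = 0.9692, so
t_c = ln(5.805 × 0.9692) / 1.672 = 1.727 / 1.672 = 1.033 d.
D_c = (k_d/k_r) L₀ e^(−k_d t_c) = (0.348/2.02) × 52.8 × e^(−0.348×1.033) = 0.1723 × 52.8 × 0.6980 = 6.349 mg/L.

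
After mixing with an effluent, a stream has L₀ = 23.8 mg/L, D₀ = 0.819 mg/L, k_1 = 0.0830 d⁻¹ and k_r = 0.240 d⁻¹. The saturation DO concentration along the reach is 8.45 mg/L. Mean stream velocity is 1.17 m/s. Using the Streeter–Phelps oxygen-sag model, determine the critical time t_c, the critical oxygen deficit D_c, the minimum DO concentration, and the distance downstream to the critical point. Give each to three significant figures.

t_c = [1/(k_r−k_1)] ln[(k_r/k_1)(1 − D₀(k_r−k_1)/(k_1 L₀))]
= [1/(0.240−0.0830)] ln[(0.240/0.0830)(1 − 0.819×0.1570/(0.0830×23.8))]
= (1/0.1570) ln[2.892 × 0.9349] = 6.369 × ln(2.703) = 6.369 × 0.9945 = 6.334 d.
L(t_c) = L₀ e^(−k_1 t_c) = 23.8 × 0.5911 = 14.07 mg/L, and at the critical point k_r D_c = k_1 L, so D_c = (0.0830/0.240) × 14.07 = 4.865 mg/L.
Minimum DO = C_s − D_c = 8.45 − 4.865 = 3.585 mg/L.
x_c = v t_c = 1.17 m/s × 6.334 d × 86400 s/d = 640300 m ≈ 640 km.

t_c ≈ 6.33 d; D_c ≈ 4.87 mg/L; min DO ≈ 3.58 mg/L; x_c ≈ 640 km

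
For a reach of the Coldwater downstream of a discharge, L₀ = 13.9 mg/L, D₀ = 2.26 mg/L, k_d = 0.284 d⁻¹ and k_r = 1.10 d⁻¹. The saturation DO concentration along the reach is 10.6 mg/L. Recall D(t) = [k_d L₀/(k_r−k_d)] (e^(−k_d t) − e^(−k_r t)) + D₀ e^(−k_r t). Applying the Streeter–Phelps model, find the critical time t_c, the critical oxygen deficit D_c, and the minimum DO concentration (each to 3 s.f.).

t_c ≈ 0.888 d; D_c ≈ 2.79 mg/L; min DO ≈ 7.81 mg/L

With k_r/k_d = 3.873 and 1 − D₀(k_r−k_d)/(k_d L₀) = 0.5328,
t_c = ln(3.873 × 0.5328) / (1.10 − 0.284) = ln(2.064) / 0.8160 = 0.7246/0.8160 = 0.8879 d.
D_c = (k_d/k_r) L₀ e^(−k_d t_c) = (0.284/1.10) × 13.9 × e^(−0.284×0.8879) = 0.2582 × 13.9 × 0.7771 = 2.789 mg/L.
Minimum DO = C_s − D_c = 10.6 − 2.789 = 7.811 mg/L.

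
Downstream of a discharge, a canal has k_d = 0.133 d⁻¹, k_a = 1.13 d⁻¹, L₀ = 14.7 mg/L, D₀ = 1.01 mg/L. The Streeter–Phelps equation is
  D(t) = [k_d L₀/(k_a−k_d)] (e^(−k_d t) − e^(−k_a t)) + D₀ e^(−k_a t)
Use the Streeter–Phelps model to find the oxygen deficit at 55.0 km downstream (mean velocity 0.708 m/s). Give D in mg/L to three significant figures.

Travel time t = x/v = 55.0 km / (0.708 m/s) = 55000 m / 0.708 m/s = 77680 s = 0.8991 d.
k_d L₀/(k_a−k_d) = 0.133×14.7/(1.13−0.133) = 1.955/0.9970 = 1.961 mg/L.
e^(−k_d t) = e^(−0.133×0.8991) = 0.8873; e^(−k_a t) = e^(−1.13×0.8991) = 0.3620.
D = 1.961 × (0.8873 − 0.3620) + 1.01 × 0.3620 = 1.030 + 0.3657 = 1.396 mg/L.

D ≈ 1.40 mg/L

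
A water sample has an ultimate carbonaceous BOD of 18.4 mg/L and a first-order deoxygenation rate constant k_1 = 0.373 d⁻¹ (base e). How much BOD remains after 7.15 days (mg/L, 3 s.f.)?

L ≈ 1.28 mg/L

L_t = L₀ e^(−k_1 t) = 18.4 × e^(−0.373×7.15) = 18.4 × 0.06946 = 1.278 mg/L.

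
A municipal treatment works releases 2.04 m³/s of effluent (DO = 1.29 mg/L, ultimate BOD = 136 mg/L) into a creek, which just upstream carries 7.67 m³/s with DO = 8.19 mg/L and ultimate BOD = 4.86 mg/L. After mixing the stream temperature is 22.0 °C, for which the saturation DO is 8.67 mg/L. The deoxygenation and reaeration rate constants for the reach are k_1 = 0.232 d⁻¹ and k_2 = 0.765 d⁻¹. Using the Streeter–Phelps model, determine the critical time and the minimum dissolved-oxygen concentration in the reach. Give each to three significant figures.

Mixed DO = (7.67×8.19 + 2.04×1.29)/(7.67+2.04) = 65.45/9.710 = 6.740 mg/L.
Mixed L₀ = (7.67×4.86 + 2.04×136)/(9.710) = 314.7/9.710 = 32.41 mg/L.
Initial deficit D₀ = C_s − DO₀ = 8.67 − 6.740 = 1.930 mg/L.
t_c = (1/0.5330) ln[(0.765/0.232)(1 − 1.930×0.5330/(0.232×32.41))] = 1.876 × ln(2.846) = 1.963 d.
D_c = (0.232/0.765) × 32.41 × e^(−0.232×1.963) = 0.3033 × 32.41 × 0.6342 = 6.234 mg/L.
Minimum DO = 8.67 − 6.234 = 2.436 mg/L.

t_c ≈ 1.96 d; minimum DO ≈ 2.44 mg/L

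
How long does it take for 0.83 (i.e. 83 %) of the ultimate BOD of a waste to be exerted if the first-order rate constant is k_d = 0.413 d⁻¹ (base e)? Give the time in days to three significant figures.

y/L₀ = 1 − e^(−k_d t) = 0.83 ⇒ e^(−k_d t) = 0.170
t = −ln(0.170) / 0.413 = 1.772 / 0.413 = 4.290 d.

t ≈ 4.29 d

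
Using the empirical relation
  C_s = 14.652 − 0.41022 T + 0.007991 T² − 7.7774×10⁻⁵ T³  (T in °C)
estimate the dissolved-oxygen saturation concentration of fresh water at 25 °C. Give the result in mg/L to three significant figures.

C_s = 14.652 − 0.41022×25 + 0.007991×25² − 7.7774×10⁻⁵×25³ = 8.176 mg/L.

C_s ≈ 8.18 mg/L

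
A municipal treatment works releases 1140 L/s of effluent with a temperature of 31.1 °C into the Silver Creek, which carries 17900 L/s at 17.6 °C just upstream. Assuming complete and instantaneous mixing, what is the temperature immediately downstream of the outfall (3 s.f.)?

Flow-weighted mixing: C = (Q_r C_r + Q_w C_w)/(Q_r + Q_w)
= (17900×17.6 + 1140×31.1)/(17900 + 1140) = 350500/19040 = 18.41 °C.

18.4 °C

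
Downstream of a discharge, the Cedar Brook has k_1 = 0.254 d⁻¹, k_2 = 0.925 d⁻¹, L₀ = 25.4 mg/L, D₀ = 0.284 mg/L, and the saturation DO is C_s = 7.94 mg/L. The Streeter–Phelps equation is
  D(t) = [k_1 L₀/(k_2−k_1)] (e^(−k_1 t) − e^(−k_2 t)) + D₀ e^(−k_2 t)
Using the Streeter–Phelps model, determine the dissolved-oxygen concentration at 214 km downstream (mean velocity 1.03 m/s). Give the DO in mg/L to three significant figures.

Travel time t = x/v = 214 km / (1.03 m/s) = 214000 m / 1.03 m/s = 207800 s = 2.405 d.
k_1 L₀/(k_2−k_1) = 0.254×25.4/(0.925−0.254) = 6.452/0.6710 = 9.615 mg/L.
e^(−k_1 t) = e^(−0.254×2.405) = 0.5429; e^(−k_2 t) = e^(−0.925×2.405) = 0.1081.
D = 9.615 × (0.5429 − 0.1081) + 0.284 × 0.1081 = 4.180 + 0.03071 = 4.211 mg/L.
DO = C_s − D = 7.94 − 4.211 = 3.729 mg/L.

DO ≈ 3.73 mg/L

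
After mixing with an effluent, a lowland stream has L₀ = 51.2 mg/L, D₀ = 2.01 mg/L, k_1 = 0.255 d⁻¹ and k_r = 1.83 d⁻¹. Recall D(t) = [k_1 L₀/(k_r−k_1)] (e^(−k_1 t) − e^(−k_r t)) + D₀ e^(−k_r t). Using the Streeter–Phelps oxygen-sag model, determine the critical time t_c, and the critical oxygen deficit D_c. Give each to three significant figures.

t_c = [1/(k_r−k_1)] ln[(k_r/k_1)(1 − D₀(k_r−k_1)/(k_1 L₀))]
= [1/(1.83−0.255)] ln[(1.83/0.255)(1 − 2.01×1.575/(0.255×51.2))]
= (1/1.575) ln[7.176 × 0.7575] = 0.6349 × ln(5.436) = 0.6349 × 1.693 = 1.075 d.
L(t_c) = L₀ e^(−k_1 t_c) = 51.2 × 0.7602 = 38.92 mg/L, and at the critical point k_r D_c = k_1 L, so D_c = (0.255/1.83) × 38.92 = 5.424 mg/L.

t_c ≈ 1.07 d; D_c ≈ 5.42 mg/L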